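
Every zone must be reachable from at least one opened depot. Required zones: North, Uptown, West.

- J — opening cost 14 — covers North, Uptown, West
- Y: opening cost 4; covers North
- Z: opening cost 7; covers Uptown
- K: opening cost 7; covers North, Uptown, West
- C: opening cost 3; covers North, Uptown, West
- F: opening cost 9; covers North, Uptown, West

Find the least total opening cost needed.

3

C alone covers North, Uptown, West — every zone.
Total opening cost: 3.
No cover costs less than 3.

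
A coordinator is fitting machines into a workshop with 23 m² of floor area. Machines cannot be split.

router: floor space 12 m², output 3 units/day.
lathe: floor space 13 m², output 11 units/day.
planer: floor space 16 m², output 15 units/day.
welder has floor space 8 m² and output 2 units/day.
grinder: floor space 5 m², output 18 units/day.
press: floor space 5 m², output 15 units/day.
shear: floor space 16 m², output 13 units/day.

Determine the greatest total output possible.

44

This is an integer program with binary decision variables.
Allowing fractional choices, the relaxed optimum would be about 45.2, but machines are indivisible.
lathe + grinder + press: floor space 13 + 5 + 5 = 23 ≤ 23, output 11 + 18 + 15 = 44.
router + grinder + press: floor space 12 + 5 + 5 = 22 ≤ 23, output 3 + 18 + 15 = 36.
Best is lathe, grinder, and press with total output 44.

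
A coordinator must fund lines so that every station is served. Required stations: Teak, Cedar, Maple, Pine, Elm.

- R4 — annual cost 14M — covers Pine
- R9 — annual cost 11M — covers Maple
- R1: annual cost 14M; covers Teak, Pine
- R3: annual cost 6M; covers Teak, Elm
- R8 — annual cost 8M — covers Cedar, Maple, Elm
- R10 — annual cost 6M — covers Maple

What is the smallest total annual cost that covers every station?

The greedy cost-per-new-station heuristic would pick R8, R3, and R4 for 28, but a cheaper cover exists.
Choose R1 and R8: together they cover Teak, Cedar, Maple, Pine, Elm — every station.
Total annual cost: 14 + 8 = 22.
No cover costs less than 22.

22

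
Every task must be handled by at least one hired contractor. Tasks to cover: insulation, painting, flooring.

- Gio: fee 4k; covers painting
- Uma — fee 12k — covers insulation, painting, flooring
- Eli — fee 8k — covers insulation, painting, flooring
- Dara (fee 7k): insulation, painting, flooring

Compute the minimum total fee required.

7

Dara alone covers insulation, painting, flooring — every task.
Total fee: 7.
No cover costs less than 7.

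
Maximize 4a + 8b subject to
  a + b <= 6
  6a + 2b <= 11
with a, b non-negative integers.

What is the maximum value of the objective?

The continuous relaxation peaks at (0, 5.5) with value 44.00; rounding to a feasible lattice point costs some objective.
(a,b)=(0,5): 1·0+1·5=5≤6, 6·0+2·5=10≤11, objective 40.
(a,b)=(0,4): 1·0+1·4=4≤6, 6·0+2·4=8≤11, objective 32.
Maximum is 40 at (a,b)=(0,5).

40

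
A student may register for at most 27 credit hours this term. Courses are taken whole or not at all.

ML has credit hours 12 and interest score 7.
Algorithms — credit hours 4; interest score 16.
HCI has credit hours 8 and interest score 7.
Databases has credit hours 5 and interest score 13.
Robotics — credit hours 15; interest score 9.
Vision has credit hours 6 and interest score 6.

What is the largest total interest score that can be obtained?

Allowing fractional choices, the relaxed optimum would be about 44.4, but courses are indivisible.
Algorithms + HCI + Databases + Vision: credit hours 4 + 8 + 5 + 6 = 23 ≤ 27, interest score 16 + 7 + 13 + 6 = 42.
ML + Algorithms + Databases + Vision: credit hours 12 + 4 + 5 + 6 = 27 ≤ 27, interest score 7 + 16 + 13 + 6 = 42.
The maximum interest score is 42; one optimal choice is Algorithms, HCI, Databases, and Vision.

42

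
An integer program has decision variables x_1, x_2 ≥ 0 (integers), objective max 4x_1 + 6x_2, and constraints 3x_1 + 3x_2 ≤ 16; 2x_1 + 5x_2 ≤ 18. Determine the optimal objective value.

(x_1,x_2)=(3,2) is feasible, giving 24.
(x_1,x_2)=(1,3) is feasible, giving 22.
The best lattice point is (3,2), giving 24.

24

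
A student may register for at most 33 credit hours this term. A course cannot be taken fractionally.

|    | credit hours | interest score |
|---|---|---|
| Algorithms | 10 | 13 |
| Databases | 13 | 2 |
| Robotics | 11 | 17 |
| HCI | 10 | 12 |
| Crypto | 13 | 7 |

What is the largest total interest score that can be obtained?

42

Allowing fractional choices, the relaxed optimum would be about 43.1, but courses are indivisible.
Algorithms + Robotics + HCI: credit hours 10 + 11 + 10 = 31 ≤ 33, interest score 13 + 17 + 12 = 42.
Algorithms + HCI + Crypto: credit hours 10 + 10 + 13 = 33 ≤ 33, interest score 13 + 12 + 7 = 32.
Best is Algorithms, Robotics, and HCI with total interest score 42.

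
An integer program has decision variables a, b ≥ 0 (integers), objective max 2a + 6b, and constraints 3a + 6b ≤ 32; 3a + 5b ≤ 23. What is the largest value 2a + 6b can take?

(a,b)=(1,4): 3·1+6·4=27≤32, 3·1+5·4=23≤23, objective 26.
(a,b)=(0,4): 3·0+6·4=24≤32, 3·0+5·4=20≤23, objective 24.
(a,b)=(2,3): 3·2+6·3=24≤32, 3·2+5·3=21≤23, objective 22.
No feasible integer point exceeds 26.

26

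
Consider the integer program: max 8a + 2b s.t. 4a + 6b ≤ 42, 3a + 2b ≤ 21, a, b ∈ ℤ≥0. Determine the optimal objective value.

(a,b)=(7,0): 4·7+6·0=28≤42, 3·7+2·0=21≤21, objective 56.
(a,b)=(6,1): 4·6+6·1=30≤42, 3·6+2·1=20≤21, objective 50.
(a,b)=(6,0): 4·6+6·0=24≤42, 3·6+2·0=18≤21, objective 48.
Maximum is 56 at (a,b)=(7,0).

56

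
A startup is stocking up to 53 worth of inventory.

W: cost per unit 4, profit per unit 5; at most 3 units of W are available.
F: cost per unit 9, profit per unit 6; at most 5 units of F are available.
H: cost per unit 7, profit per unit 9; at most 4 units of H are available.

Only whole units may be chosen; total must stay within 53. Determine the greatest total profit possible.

57

3×W, 2×F, and 3×H: cost 51 ≤ 53, profit 3·5 + 2·6 + 3·9 = 54.
3×W, 1×F, and 4×H: cost 49 ≤ 53, profit 3·5 + 1·6 + 4·9 = 57.
Best is 57.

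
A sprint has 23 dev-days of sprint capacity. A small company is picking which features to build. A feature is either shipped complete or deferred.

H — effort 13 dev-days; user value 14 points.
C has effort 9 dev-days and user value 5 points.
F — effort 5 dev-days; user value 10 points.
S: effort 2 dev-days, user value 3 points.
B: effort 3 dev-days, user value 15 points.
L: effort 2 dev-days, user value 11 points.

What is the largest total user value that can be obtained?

50

Take H, F, B, and L: effort 13 + 5 + 3 + 2 = 23 ≤ 23, user value 14 + 10 + 15 + 11 = 50.
No other feasible combination does better.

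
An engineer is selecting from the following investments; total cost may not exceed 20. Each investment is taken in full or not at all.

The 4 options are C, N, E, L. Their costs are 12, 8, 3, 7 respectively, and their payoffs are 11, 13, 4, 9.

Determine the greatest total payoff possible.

26

N + E + L: cost 8 + 3 + 7 = 18 ≤ 20, payoff 13 + 4 + 9 = 26.
C + N: cost 12 + 8 = 20 ≤ 20, payoff 11 + 13 = 24.
N + L: cost 8 + 7 = 15 ≤ 20, payoff 13 + 9 = 22.
Best is N, E, and L with total payoff 26.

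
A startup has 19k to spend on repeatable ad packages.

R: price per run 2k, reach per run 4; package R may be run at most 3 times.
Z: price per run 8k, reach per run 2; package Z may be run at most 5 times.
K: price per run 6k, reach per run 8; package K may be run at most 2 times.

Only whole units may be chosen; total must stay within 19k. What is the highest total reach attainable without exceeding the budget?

This is a bounded integer knapsack.
2×R and 2×K: price 16 ≤ 19, reach 2·4 + 2·8 = 24.
3×R and 2×K: price 18 ≤ 19, reach 3·4 + 2·8 = 28.
Best is 28.

28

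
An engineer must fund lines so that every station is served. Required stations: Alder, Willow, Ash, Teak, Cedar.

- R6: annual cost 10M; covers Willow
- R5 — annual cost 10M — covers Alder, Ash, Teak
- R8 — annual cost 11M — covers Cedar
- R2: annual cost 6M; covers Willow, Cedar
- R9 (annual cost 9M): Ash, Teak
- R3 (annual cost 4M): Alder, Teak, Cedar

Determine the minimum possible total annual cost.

16

The greedy cost-per-new-station heuristic would pick R3, R2, and R9 for 19, but a cheaper cover exists.
Choose R5 and R2: together they cover Alder, Willow, Ash, Teak, Cedar — every station.
Total annual cost: 10 + 6 = 16.
No cover costs less than 16.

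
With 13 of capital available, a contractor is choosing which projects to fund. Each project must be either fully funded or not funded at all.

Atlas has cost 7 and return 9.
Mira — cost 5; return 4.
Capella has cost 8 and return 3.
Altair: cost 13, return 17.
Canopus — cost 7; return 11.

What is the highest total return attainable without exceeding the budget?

17

This is an integer program with binary decision variables.
Mira + Canopus: cost 5 + 7 = 12 ≤ 13, return 4 + 11 = 15.
Atlas + Mira: cost 7 + 5 = 12 ≤ 13, return 9 + 4 = 13.
Altair: cost 13 ≤ 13, return 17.
Best is Altair with total return 17.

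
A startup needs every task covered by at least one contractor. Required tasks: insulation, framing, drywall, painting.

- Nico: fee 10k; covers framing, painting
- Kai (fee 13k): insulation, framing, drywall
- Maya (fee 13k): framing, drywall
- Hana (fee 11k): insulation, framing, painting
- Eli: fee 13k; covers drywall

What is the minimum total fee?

23

The greedy cost-per-new-task heuristic would pick Hana and Kai for 24, but a cheaper cover exists.
Choose Nico and Kai: together they cover insulation, framing, drywall, painting — every task.
Total fee: 10 + 13 = 23.
No cover costs less than 23.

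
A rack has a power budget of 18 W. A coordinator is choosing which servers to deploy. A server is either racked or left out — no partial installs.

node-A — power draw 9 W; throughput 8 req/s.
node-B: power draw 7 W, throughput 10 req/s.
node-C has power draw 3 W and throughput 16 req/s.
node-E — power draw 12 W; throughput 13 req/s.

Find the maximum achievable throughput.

Take node-C and node-E: power draw 3 + 12 = 15 ≤ 18, throughput 16 + 13 = 29.
No other feasible combination does better.

29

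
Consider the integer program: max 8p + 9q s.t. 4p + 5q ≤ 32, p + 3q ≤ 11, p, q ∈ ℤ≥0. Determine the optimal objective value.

64

(p,q)=(8,0): 4·8+5·0=32≤32, 1·8+3·0=8≤11, objective 64.
(p,q)=(7,0): 4·7+5·0=28≤32, 1·7+3·0=7≤11, objective 56.
No feasible integer point exceeds 64.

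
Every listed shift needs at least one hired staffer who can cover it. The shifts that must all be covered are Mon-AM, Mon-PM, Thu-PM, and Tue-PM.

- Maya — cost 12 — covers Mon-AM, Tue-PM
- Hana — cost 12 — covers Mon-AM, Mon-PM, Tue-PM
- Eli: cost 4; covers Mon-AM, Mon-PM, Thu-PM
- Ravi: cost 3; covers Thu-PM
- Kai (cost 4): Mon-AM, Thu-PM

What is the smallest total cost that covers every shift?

15

This is a weighted set-cover instance.
The greedy cost-per-new-shift heuristic would pick Eli and Maya for 16, but a cheaper cover exists.
Choose Hana and Ravi: together they cover Mon-AM, Mon-PM, Thu-PM, Tue-PM — every shift.
Total cost: 12 + 3 = 15.
No cover costs less than 15.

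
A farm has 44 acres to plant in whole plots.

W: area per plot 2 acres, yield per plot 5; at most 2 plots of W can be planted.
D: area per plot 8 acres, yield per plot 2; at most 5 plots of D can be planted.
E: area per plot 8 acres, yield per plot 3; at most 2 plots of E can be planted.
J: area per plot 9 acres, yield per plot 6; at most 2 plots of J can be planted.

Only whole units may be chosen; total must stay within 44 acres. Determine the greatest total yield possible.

28

This is a bounded integer knapsack.
W has the best ratio (5/2); taking only W gives at most 2×5 = 10 (stopped by the supply cap of 2).
Mixing does better — 2×W, 2×E, and 2×J: area 38 ≤ 44, yield 2·5 + 2·3 + 2·6 = 28.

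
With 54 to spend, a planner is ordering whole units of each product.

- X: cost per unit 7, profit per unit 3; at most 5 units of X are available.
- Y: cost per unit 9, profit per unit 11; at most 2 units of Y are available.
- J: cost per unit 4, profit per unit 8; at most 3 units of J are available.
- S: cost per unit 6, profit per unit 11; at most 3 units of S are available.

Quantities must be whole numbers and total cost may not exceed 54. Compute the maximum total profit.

79

This is a bounded integer knapsack.
2×Y, 3×J, and 3×S: cost 48 ≤ 54, profit 2·11 + 3·8 + 3·11 = 79.
1×X, 2×Y, 2×J, and 3×S: cost 51 ≤ 54, profit 1·3 + 2·11 + 2·8 + 3·11 = 74.
Best is 79.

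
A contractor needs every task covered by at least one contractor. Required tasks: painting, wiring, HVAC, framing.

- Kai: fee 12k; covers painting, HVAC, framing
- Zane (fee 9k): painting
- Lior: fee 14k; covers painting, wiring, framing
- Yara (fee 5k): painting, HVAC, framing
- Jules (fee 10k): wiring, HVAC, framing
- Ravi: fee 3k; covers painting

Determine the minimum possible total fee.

This is an integer covering problem.
The greedy cost-per-new-task heuristic would pick Yara and Jules for 15, but a cheaper cover exists.
Choose Jules and Ravi: together they cover painting, wiring, HVAC, framing — every task.
Total fee: 10 + 3 = 13.
No cover costs less than 13.

13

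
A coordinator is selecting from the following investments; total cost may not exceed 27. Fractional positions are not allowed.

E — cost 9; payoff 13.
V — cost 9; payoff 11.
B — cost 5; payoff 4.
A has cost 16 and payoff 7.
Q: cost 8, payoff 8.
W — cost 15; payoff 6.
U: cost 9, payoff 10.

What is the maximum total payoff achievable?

Take E, V, and U: cost 9 + 9 + 9 = 27 ≤ 27, payoff 13 + 11 + 10 = 34.
No other feasible combination does better.

34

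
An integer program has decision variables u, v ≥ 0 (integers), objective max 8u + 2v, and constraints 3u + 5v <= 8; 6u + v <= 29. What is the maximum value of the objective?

(u,v)=(2,0) is feasible, giving 16.
(u,v)=(1,1) is feasible, giving 10.
(u,v)=(1,0) is feasible, giving 8.
The best lattice point is (2,0), giving 16.

16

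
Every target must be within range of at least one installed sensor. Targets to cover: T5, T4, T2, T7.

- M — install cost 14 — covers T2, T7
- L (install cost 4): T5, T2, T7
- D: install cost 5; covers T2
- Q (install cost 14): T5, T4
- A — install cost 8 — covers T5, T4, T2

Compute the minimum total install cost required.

This is an integer covering problem.
Choose L and A: together they cover T5, T4, T2, T7 — every target.
Total install cost: 4 + 8 = 12.
No cover costs less than 12.

12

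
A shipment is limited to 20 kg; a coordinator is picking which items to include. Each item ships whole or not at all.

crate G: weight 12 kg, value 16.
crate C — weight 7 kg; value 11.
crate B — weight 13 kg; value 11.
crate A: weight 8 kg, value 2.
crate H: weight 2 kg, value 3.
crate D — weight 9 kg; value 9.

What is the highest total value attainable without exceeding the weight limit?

27

crate C + crate H + crate D: weight 7 + 2 + 9 = 18 ≤ 20, value 11 + 3 + 9 = 23.
crate G + crate C: weight 12 + 7 = 19 ≤ 20, value 16 + 11 = 27.
crate C + crate B: weight 7 + 13 = 20 ≤ 20, value 11 + 11 = 22.
Best is crate G and crate C with total value 27.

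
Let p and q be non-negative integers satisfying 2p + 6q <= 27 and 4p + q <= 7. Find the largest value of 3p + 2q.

9

(p,q)=(1,3) is feasible, giving 9.
(p,q)=(0,4) is feasible, giving 8.
No feasible integer point exceeds 9.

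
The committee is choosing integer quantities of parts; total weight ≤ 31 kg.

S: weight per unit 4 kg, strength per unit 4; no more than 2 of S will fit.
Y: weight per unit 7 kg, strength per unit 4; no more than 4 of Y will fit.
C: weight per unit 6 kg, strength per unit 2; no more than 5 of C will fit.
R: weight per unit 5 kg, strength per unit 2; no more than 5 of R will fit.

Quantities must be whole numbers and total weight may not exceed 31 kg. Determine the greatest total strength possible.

20

S has the best ratio (4/4); taking only S gives at most 2×4 = 8 (stopped by the supply cap of 2).
Mixing does better — 2×S and 3×Y: weight 29 ≤ 31, strength 2·4 + 3·4 = 20.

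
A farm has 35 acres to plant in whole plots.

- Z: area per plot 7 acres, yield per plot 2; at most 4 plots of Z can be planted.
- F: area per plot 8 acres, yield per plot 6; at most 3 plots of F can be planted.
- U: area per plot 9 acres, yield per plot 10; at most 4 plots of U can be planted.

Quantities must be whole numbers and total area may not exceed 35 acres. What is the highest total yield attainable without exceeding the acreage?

36

2×F and 2×U: area 34 ≤ 35, yield 2·6 + 2·10 = 32.
1×F and 3×U: area 35 ≤ 35, yield 1·6 + 3·10 = 36.
Best is 36.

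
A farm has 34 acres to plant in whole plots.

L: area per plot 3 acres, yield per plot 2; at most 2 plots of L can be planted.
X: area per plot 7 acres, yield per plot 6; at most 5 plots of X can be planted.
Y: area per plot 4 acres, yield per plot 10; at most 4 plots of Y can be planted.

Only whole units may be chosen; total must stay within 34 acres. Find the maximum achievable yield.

54

This is a bounded integer knapsack.
Y has the best ratio (10/4); taking only Y gives at most 4×10 = 40 (stopped by the supply cap of 4).
Mixing does better — 1×L, 2×X, and 4×Y: area 33 ≤ 34, yield 1·2 + 2·6 + 4·10 = 54.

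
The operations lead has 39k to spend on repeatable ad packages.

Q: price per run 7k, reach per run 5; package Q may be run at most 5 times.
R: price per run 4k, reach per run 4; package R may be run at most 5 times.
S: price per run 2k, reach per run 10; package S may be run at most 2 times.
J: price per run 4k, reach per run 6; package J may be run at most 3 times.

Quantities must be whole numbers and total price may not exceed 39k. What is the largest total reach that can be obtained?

This is a bounded integer knapsack.
S has the best ratio (10/2); taking only S gives at most 2×10 = 20 (stopped by the supply cap of 2).
Mixing does better — 1×Q, 4×R, 2×S, and 3×J: price 39 ≤ 39, reach 1·5 + 4·4 + 2·10 + 3·6 = 59.

59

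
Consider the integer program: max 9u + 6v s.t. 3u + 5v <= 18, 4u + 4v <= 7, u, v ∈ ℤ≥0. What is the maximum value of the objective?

(u,v)=(1,0): 3·1+5·0=3≤18, 4·1+4·0=4≤7, objective 9.
(u,v)=(0,1): 3·0+5·1=5≤18, 4·0+4·1=4≤7, objective 6.
(u,v)=(0,0): 3·0+5·0=0≤18, 4·0+4·0=0≤7, objective 0.
The best lattice point is (1,0), giving 9.

9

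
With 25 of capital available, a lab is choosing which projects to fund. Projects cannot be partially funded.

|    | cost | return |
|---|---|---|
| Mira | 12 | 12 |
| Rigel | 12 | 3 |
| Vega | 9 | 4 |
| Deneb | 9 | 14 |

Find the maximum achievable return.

Take Mira and Deneb: cost 12 + 9 = 21 ≤ 25, return 12 + 14 = 26.
No other feasible combination does better.

26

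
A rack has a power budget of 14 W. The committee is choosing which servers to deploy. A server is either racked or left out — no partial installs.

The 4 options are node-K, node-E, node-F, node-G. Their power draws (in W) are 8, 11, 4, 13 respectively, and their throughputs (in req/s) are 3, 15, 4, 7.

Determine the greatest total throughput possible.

15

node-E: power draw 11 ≤ 14, throughput 15.
node-K + node-F: power draw 8 + 4 = 12 ≤ 14, throughput 3 + 4 = 7.
Best is node-E with total throughput 15.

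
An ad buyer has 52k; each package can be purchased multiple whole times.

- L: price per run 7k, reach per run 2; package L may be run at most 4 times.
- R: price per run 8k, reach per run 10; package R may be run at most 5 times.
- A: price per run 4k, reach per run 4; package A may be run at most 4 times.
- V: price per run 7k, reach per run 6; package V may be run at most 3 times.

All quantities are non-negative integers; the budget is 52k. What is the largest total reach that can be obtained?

62

5×R, 1×A, and 1×V: price 51 ≤ 52, reach 5·10 + 1·4 + 1·6 = 60.
5×R and 3×A: price 52 ≤ 52, reach 5·10 + 3·4 = 62.
Best is 62.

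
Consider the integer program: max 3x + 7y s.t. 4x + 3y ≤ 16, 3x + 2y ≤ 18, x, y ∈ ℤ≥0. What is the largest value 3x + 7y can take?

35

(x,y)=(0,5): 4·0+3·5=15≤16, 3·0+2·5=10≤18, objective 35.
(x,y)=(1,4): 4·1+3·4=16≤16, 3·1+2·4=11≤18, objective 31.
(x,y)=(0,4): 4·0+3·4=12≤16, 3·0+2·4=8≤18, objective 28.
Maximum is 35 at (x,y)=(0,5).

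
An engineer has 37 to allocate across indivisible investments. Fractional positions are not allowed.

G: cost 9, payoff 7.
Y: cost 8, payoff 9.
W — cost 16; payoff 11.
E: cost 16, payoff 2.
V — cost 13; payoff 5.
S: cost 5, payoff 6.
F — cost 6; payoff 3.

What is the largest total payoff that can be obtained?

Allowing fractional choices, the relaxed optimum would be about 32.3, but investments are indivisible.
G + Y + V + S: cost 9 + 8 + 13 + 5 = 35 ≤ 37, payoff 7 + 9 + 5 + 6 = 27.
Y + W + S + F: cost 8 + 16 + 5 + 6 = 35 ≤ 37, payoff 9 + 11 + 6 + 3 = 29.
G + Y + W: cost 9 + 8 + 16 = 33 ≤ 37, payoff 7 + 9 + 11 = 27.
Best is Y, W, S, and F with total payoff 29.

29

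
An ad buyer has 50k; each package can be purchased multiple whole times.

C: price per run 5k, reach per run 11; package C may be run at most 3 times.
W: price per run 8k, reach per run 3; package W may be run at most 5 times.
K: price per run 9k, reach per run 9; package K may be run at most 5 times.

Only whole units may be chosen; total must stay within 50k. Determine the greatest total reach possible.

3×C and 3×K: price 42 ≤ 50, reach 3·11 + 3·9 = 60.
3×C, 1×W, and 3×K: price 50 ≤ 50, reach 3·11 + 1·3 + 3·9 = 63.
Best is 63.

63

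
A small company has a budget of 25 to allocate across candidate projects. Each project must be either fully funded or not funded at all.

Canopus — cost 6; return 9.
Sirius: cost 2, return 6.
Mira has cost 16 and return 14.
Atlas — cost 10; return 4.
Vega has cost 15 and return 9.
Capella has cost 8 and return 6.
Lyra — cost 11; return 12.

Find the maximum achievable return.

29

Take Canopus, Sirius, and Mira: cost 6 + 2 + 16 = 24 ≤ 25, return 9 + 6 + 14 = 29.
No other feasible combination does better.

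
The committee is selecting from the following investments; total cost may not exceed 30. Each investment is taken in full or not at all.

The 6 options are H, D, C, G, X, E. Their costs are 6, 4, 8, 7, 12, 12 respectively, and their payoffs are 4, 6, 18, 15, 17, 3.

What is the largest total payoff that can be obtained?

50

Allowing fractional choices, the relaxed optimum would be about 54.6, but investments are indivisible.
C + G + X: cost 8 + 7 + 12 = 27 ≤ 30, payoff 18 + 15 + 17 = 50.
H + D + C + G: cost 6 + 4 + 8 + 7 = 25 ≤ 30, payoff 4 + 6 + 18 + 15 = 43.
H + D + C + X: cost 6 + 4 + 8 + 12 = 30 ≤ 30, payoff 4 + 6 + 18 + 17 = 45.
Best is C, G, and X with total payoff 50.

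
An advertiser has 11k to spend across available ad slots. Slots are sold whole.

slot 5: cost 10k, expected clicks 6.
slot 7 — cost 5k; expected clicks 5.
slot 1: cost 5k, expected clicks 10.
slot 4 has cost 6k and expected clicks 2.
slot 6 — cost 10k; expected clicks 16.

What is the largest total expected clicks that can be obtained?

slot 6: cost 10 ≤ 11, expected clicks 16.
slot 1 + slot 4: cost 5 + 6 = 11 ≤ 11, expected clicks 10 + 2 = 12.
slot 7 + slot 1: cost 5 + 5 = 10 ≤ 11, expected clicks 5 + 10 = 15.
Best is slot 6 with total expected clicks 16.

16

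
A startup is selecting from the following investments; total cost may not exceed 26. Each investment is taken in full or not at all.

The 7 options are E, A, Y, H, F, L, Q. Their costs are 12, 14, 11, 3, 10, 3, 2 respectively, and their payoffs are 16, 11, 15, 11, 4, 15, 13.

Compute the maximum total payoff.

Allowing fractional choices, the relaxed optimum would be about 63.3, but investments are indivisible.
E + H + L + Q: cost 12 + 3 + 3 + 2 = 20 ≤ 26, payoff 16 + 11 + 15 + 13 = 55.
Y + H + L + Q: cost 11 + 3 + 3 + 2 = 19 ≤ 26, payoff 15 + 11 + 15 + 13 = 54.
A + H + L + Q: cost 14 + 3 + 3 + 2 = 22 ≤ 26, payoff 11 + 11 + 15 + 13 = 50.
Best is E, H, L, and Q with total payoff 55.

55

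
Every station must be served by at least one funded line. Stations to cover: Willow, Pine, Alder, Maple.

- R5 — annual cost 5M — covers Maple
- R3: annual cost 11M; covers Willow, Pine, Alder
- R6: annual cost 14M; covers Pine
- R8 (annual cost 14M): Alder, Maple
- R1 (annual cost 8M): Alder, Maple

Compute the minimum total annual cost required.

Choose R5 and R3: together they cover Willow, Pine, Alder, Maple — every station.
Total annual cost: 5 + 11 = 16.

16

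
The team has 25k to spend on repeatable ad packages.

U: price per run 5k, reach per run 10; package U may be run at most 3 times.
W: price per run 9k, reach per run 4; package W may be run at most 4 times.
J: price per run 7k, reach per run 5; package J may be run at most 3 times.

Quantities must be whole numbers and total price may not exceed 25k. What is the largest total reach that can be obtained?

3×U and 1×J: price 22 ≤ 25, reach 3·10 + 1·5 = 35.
3×U and 1×W: price 24 ≤ 25, reach 3·10 + 1·4 = 34.
Best is 35.

35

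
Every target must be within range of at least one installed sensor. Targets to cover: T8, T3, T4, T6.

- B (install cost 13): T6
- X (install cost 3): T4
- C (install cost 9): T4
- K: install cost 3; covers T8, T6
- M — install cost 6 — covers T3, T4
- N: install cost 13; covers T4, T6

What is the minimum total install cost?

The greedy cost-per-new-target heuristic would pick K, X, and M for 12, but a cheaper cover exists.
Choose K and M: together they cover T8, T3, T4, T6 — every target.
Total install cost: 3 + 6 = 9.
No cover costs less than 9.

9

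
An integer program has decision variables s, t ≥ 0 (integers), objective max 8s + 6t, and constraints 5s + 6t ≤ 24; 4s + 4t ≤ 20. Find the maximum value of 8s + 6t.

The continuous relaxation peaks at (4.8, 0) with value 38.40; rounding to a feasible lattice point costs some objective.
(s,t)=(4,0): 5·4+6·0=20≤24, 4·4+4·0=16≤20, objective 32.
(s,t)=(3,1): 5·3+6·1=21≤24, 4·3+4·1=16≤20, objective 30.
(s,t)=(3,0): 5·3+6·0=15≤24, 4·3+4·0=12≤20, objective 24.
Maximum is 32 at (s,t)=(4,0).

32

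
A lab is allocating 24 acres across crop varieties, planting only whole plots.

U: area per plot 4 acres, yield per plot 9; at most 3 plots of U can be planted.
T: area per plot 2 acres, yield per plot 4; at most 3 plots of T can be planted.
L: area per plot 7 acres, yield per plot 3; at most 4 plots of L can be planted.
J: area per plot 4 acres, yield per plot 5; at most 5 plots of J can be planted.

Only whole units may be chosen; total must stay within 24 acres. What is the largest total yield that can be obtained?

U has the best ratio (9/4); taking only U gives at most 3×9 = 27 (stopped by the supply cap of 3).
Mixing does better — 3×U, 2×T, and 2×J: area 24 ≤ 24, yield 3·9 + 2·4 + 2·5 = 45.

45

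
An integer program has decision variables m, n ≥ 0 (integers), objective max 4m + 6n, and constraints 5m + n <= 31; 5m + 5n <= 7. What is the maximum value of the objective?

Relaxing integrality, the LP optimum is 8.40 at (m,n) = (0, 1.4), which is not an integer point.
(m,n)=(0,1): 5·0+1·1=1≤31, 5·0+5·1=5≤7, objective 6.
(m,n)=(1,0): 5·1+1·0=5≤31, 5·1+5·0=5≤7, objective 4.
(m,n)=(0,0): 5·0+1·0=0≤31, 5·0+5·0=0≤7, objective 0.
Maximum is 6 at (m,n)=(0,1).

6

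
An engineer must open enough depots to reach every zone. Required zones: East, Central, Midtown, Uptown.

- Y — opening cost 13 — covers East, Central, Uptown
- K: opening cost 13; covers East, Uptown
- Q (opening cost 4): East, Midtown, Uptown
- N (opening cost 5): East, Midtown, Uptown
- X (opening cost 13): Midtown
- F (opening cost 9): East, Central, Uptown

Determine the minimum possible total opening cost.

Choose Q and F: together they cover East, Central, Midtown, Uptown — every zone.
Total opening cost: 4 + 9 = 13.
No cover costs less than 13.

13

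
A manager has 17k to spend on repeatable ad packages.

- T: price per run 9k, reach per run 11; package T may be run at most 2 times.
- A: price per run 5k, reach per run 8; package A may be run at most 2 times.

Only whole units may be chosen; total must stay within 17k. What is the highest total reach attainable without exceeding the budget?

A has the best ratio (8/5); taking only A gives at most 2×8 = 16 (stopped by the supply cap of 2).
Mixing does better — 1×T and 1×A: price 14 ≤ 17, reach 1·11 + 1·8 = 19.

19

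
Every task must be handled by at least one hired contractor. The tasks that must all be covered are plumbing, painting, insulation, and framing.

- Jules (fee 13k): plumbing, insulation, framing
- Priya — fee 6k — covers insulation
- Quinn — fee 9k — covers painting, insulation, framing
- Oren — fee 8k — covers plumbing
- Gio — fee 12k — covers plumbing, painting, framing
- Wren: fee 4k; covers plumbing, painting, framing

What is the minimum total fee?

This is a weighted set-cover instance.
Choose Priya and Wren: together they cover plumbing, painting, insulation, framing — every task.
Total fee: 6 + 4 = 10.
No cover costs less than 10.

10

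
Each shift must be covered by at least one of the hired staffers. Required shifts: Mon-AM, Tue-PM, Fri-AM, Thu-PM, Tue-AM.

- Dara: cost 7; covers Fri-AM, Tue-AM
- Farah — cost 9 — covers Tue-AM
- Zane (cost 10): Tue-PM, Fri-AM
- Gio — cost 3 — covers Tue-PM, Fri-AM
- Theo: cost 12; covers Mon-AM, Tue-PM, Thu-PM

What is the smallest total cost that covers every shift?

19

The greedy cost-per-new-shift heuristic would pick Gio, Theo, and Dara for 22, but a cheaper cover exists.
Choose Dara and Theo: together they cover Mon-AM, Tue-PM, Fri-AM, Thu-PM, Tue-AM — every shift.
Total cost: 7 + 12 = 19.
No cover costs less than 19.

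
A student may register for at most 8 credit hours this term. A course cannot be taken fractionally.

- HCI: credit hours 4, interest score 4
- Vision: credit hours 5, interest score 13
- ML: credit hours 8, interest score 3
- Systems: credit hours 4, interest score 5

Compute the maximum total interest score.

Allowing fractional choices, the relaxed optimum would be about 16.8, but courses are indivisible.
Systems: credit hours 4 ≤ 8, interest score 5.
HCI + Systems: credit hours 4 + 4 = 8 ≤ 8, interest score 4 + 5 = 9.
Vision: credit hours 5 ≤ 8, interest score 13.
Best is Vision with total interest score 13.

13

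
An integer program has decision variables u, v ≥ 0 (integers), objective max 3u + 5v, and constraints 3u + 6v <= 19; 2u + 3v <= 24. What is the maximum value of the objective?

(u,v)=(6,0) is feasible, giving 18.
(u,v)=(5,0) is feasible, giving 15.
Maximum is 18 at (u,v)=(6,0).

18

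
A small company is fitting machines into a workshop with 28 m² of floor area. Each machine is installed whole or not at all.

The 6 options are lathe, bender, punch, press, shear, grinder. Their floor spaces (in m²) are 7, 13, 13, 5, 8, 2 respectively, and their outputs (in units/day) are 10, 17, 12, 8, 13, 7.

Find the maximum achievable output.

This is a 0-1 knapsack instance.
Take bender, press, shear, and grinder: floor space 13 + 5 + 8 + 2 = 28 ≤ 28, output 17 + 8 + 13 + 7 = 45.
No other feasible combination does better.

45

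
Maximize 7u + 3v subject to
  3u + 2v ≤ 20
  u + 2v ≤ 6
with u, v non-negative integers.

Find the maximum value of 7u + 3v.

42

(u,v)=(6,0): 3·6+2·0=18≤20, 1·6+2·0=6≤6, objective 42.
(u,v)=(5,0): 3·5+2·0=15≤20, 1·5+2·0=5≤6, objective 35.
The best lattice point is (6,0), giving 42.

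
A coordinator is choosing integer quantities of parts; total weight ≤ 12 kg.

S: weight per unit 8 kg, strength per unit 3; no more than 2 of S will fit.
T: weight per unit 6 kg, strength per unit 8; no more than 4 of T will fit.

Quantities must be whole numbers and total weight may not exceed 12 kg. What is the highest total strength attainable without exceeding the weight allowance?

1×T: weight 6 ≤ 12, strength 1·8 = 8.
2×T: weight 12 ≤ 12, strength 2·8 = 16.
Best is 16.

16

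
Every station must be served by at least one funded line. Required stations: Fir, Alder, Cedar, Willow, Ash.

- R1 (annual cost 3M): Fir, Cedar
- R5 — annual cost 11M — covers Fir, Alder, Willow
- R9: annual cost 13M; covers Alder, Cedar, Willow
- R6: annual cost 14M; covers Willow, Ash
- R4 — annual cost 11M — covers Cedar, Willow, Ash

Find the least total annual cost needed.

This is an integer covering problem.
The greedy cost-per-new-station heuristic would pick R1, R5, and R4 for 25, but a cheaper cover exists.
Choose R5 and R4: together they cover Fir, Alder, Cedar, Willow, Ash — every station.
Total annual cost: 11 + 11 = 22.
No cover costs less than 22.

22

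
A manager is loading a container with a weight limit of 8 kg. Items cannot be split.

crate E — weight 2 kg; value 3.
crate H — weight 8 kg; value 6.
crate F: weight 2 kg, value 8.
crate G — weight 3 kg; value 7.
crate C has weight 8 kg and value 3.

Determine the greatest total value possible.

Allowing fractional choices, the relaxed optimum would be about 18.8, but items are indivisible.
crate E + crate F: weight 2 + 2 = 4 ≤ 8, value 3 + 8 = 11.
crate E + crate F + crate G: weight 2 + 2 + 3 = 7 ≤ 8, value 3 + 8 + 7 = 18.
crate F + crate G: weight 2 + 3 = 5 ≤ 8, value 8 + 7 = 15.
Best is crate E, crate F, and crate G with total value 18.

18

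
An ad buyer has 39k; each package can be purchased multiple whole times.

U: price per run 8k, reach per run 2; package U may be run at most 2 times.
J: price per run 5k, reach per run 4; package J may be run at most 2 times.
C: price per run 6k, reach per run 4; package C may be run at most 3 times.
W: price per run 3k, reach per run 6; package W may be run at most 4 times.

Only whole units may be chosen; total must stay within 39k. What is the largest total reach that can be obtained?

40

This is a bounded integer knapsack.
2×J, 2×C, and 4×W: price 34 ≤ 39, reach 2·4 + 2·4 + 4·6 = 40.
1×J, 3×C, and 4×W: price 35 ≤ 39, reach 1·4 + 3·4 + 4·6 = 40.
Best is 40.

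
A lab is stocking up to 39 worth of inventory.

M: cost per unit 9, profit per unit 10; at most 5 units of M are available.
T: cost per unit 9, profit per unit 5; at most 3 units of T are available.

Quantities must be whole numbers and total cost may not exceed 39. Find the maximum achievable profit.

40

4×M: cost 36 ≤ 39, profit 4·10 = 40.
3×M and 1×T: cost 36 ≤ 39, profit 3·10 + 1·5 = 35.
Best is 40.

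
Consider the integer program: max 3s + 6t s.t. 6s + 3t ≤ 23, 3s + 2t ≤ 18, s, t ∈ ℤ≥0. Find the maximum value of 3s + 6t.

Relaxing integrality, the LP optimum is 46.00 at (s,t) = (0, 7.67), which is not an integer point.
(s,t)=(0,7): 6·0+3·7=21≤23, 3·0+2·7=14≤18, objective 42.
(s,t)=(0,6): 6·0+3·6=18≤23, 3·0+2·6=12≤18, objective 36.
The best lattice point is (0,7), giving 42.

42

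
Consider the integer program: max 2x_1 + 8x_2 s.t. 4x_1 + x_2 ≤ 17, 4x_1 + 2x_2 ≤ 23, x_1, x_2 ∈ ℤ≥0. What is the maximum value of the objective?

88

(x_1,x_2)=(0,11): 4·0+1·11=11≤17, 4·0+2·11=22≤23, objective 88.
(x_1,x_2)=(0,10): 4·0+1·10=10≤17, 4·0+2·10=20≤23, objective 80.
Maximum is 88 at (x_1,x_2)=(0,11).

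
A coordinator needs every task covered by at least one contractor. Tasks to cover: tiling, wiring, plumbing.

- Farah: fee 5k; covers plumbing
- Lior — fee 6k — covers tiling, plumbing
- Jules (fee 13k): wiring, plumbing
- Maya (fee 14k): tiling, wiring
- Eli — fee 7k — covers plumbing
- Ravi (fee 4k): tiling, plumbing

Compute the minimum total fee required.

17

This is an integer covering problem.
Choose Jules and Ravi: together they cover tiling, wiring, plumbing — every task.
Total fee: 13 + 4 = 17.
No cover costs less than 17.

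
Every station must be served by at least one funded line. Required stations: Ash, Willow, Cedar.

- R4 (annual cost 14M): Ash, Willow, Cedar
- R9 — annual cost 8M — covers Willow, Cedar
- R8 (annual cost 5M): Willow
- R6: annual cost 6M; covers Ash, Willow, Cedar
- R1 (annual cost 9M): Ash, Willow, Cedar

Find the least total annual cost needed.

6

R6 alone covers Ash, Willow, Cedar — every station.
Total annual cost: 6.
No cover costs less than 6.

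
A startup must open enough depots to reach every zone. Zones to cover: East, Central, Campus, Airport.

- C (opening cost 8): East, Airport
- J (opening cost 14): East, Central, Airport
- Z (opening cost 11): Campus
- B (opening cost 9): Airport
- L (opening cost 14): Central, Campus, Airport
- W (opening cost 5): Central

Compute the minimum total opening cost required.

The greedy cost-per-new-zone heuristic would pick C, W, and Z for 24, but a cheaper cover exists.
Choose C and L: together they cover East, Central, Campus, Airport — every zone.
Total opening cost: 8 + 14 = 22.
No cover costs less than 22.

22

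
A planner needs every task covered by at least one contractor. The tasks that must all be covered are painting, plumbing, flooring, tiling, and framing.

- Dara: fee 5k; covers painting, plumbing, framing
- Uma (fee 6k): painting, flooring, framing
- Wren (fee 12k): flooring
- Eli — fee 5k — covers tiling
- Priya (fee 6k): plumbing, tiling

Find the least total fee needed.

12

This is a weighted set-cover instance.
The greedy cost-per-new-task heuristic would pick Dara, Eli, and Uma for 16, but a cheaper cover exists.
Choose Uma and Priya: together they cover painting, plumbing, flooring, tiling, framing — every task.
Total fee: 6 + 6 = 12.
No cover costs less than 12.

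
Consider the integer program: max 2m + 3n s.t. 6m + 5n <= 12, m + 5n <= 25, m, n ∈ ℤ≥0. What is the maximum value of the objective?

(m,n)=(0,2): 6·0+5·2=10≤12, 1·0+5·2=10≤25, objective 6.
(m,n)=(1,1): 6·1+5·1=11≤12, 1·1+5·1=6≤25, objective 5.
No feasible integer point exceeds 6.

6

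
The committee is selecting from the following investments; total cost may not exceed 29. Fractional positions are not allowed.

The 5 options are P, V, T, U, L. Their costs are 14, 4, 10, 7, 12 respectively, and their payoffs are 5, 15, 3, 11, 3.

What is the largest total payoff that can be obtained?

31

Treat it as a binary knapsack problem.
Take P, V, and U: cost 14 + 4 + 7 = 25 ≤ 29, payoff 5 + 15 + 11 = 31.
No other feasible combination does better.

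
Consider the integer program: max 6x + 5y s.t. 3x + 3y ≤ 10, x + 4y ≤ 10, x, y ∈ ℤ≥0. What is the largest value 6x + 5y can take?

Relaxing integrality, the LP optimum is 20.00 at (x,y) = (3.33, 0), which is not an integer point.
(x,y)=(3,0): 3·3+3·0=9≤10, 1·3+4·0=3≤10, objective 18.
(x,y)=(2,1): 3·2+3·1=9≤10, 1·2+4·1=6≤10, objective 17.
The best lattice point is (3,0), giving 18.

18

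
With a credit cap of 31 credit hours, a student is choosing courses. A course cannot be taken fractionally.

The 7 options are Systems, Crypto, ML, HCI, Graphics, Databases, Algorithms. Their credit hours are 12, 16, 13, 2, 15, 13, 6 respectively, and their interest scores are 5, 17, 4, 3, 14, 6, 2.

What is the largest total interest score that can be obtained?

Take Crypto and Graphics: credit hours 16 + 15 = 31 ≤ 31, interest score 17 + 14 = 31.
No other feasible combination does better.

31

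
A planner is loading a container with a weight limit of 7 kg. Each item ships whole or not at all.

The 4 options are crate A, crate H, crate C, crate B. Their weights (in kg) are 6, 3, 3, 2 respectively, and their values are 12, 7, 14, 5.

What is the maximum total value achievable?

This is a 0-1 knapsack instance.
crate H + crate C: weight 3 + 3 = 6 ≤ 7, value 7 + 14 = 21.
crate C + crate B: weight 3 + 2 = 5 ≤ 7, value 14 + 5 = 19.
Best is crate H and crate C with total value 21.

21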